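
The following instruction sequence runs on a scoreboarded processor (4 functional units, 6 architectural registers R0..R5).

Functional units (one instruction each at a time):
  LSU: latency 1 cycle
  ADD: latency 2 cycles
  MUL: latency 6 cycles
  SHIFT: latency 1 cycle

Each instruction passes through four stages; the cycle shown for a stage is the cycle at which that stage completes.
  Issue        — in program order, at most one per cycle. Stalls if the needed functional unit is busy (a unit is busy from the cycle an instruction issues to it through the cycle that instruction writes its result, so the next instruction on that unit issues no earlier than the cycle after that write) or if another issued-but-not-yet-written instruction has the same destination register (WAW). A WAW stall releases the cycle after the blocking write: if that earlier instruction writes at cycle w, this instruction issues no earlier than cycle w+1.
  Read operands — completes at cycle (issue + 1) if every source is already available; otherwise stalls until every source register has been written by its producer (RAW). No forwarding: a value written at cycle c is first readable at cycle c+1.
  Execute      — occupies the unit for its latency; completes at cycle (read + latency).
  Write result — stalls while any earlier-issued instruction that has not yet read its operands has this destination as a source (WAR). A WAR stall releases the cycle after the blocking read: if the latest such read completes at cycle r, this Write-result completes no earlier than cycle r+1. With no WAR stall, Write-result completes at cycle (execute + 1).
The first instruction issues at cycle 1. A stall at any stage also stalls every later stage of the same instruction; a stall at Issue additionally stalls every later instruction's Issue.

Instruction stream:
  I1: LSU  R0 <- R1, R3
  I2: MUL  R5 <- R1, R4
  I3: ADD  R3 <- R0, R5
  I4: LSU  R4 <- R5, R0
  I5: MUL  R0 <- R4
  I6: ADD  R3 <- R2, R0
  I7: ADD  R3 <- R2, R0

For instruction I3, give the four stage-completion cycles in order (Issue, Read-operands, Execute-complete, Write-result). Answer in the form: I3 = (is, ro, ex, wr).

I3 = (3, 11, 13, 14)

c1: I1 dispatched to LSU
c2: I1 operands ready | I2 dispatched to MUL
c3: I1 complete | I2 operands ready | I3 dispatched to ADD
c4: R0←I1
c5: I4 dispatched to LSU
c9: I2 complete
c10: R5←I2
c11: I3 operands ready | I4 operands ready | I5 dispatched to MUL
c12: I4 complete
c13: I3 complete | R4←I4
c14: R3←I3 | I5 operands ready
c15: I6 dispatched to ADD
c20: I5 complete
c21: R0←I5
c22: I6 operands ready
c24: I6 complete
c25: R3←I6
c26: I7 dispatched to ADD
c27: I7 operands ready
c29: I7 complete
c30: R3←I7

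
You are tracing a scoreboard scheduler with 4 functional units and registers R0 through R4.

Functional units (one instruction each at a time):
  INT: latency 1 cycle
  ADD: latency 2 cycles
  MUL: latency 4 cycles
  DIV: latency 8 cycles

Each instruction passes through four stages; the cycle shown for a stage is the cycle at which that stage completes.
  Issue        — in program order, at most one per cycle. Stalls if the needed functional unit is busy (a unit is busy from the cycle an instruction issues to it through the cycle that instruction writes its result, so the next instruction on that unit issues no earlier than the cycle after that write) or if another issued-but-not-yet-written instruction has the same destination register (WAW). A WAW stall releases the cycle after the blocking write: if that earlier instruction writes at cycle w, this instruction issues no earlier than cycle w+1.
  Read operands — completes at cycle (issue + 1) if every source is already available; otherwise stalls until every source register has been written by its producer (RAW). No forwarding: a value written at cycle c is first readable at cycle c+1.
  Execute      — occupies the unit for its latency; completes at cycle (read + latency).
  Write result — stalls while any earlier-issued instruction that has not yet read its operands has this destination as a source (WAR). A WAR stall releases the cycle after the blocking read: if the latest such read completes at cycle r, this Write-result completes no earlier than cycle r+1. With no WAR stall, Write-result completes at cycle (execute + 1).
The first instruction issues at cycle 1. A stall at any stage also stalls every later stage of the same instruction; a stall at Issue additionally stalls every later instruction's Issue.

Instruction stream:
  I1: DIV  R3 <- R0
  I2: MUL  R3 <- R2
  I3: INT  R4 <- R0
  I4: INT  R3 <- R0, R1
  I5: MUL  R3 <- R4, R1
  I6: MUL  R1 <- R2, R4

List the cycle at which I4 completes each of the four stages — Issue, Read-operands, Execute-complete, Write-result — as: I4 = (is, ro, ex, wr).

I4 = (19, 20, 21, 22)

I1 -> (1, 2, 10, 11)
I2 -> (12, 13, 17, 18)  // WAW R3: wait I1 write@11
I3 -> (13, 14, 15, 16)
I4 -> (19, 20, 21, 22)  // WAW R3: wait I2 write@18
I5 -> (23, 24, 28, 29)  // WAW R3: wait I4 write@22
I6 -> (30, 31, 35, 36)  // struct: MUL busy until I5 writes@29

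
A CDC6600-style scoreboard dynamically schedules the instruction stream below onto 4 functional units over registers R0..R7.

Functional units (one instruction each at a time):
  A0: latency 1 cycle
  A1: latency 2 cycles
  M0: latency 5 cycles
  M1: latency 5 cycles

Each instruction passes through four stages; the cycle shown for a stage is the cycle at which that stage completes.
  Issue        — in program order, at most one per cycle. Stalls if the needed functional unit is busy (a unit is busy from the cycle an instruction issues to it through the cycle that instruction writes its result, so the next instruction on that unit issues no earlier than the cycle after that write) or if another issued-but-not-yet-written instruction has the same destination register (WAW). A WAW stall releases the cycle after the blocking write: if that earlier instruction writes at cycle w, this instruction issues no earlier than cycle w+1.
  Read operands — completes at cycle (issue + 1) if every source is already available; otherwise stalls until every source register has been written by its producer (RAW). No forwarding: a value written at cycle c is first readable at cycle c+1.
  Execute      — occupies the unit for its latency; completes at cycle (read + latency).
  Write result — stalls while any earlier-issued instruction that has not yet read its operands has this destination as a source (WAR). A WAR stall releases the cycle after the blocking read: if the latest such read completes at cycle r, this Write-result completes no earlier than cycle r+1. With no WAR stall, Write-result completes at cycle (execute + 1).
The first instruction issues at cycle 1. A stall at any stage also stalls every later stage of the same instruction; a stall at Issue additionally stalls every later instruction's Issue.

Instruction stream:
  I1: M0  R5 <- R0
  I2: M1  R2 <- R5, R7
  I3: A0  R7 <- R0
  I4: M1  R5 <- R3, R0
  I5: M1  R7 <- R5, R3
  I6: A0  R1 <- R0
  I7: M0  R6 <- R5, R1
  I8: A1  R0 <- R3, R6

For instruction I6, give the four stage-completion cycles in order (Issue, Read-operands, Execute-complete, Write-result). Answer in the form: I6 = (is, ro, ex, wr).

t=1  I1→M0
t=2  I1 RO, I2→M1
t=3  I3→A0
t=4  I3 RO
t=5  I3 EX
t=7  I1 EX
t=8  I1 WR R5
t=9  I2 RO
t=10  I3 WR R7
t=14  I2 EX
t=15  I2 WR R2
t=16  I4→M1
t=17  I4 RO
t=22  I4 EX
t=23  I4 WR R5
t=24  I5→M1
t=25  I5 RO, I6→A0
t=26  I6 RO, I7→M0
t=27  I6 EX, I8→A1
t=28  I6 WR R1
t=29  I7 RO
t=30  I5 EX
t=31  I5 WR R7
t=34  I7 EX
t=35  I7 WR R6
t=36  I8 RO
t=38  I8 EX
t=39  I8 WR R0

I6 = (25, 26, 27, 28)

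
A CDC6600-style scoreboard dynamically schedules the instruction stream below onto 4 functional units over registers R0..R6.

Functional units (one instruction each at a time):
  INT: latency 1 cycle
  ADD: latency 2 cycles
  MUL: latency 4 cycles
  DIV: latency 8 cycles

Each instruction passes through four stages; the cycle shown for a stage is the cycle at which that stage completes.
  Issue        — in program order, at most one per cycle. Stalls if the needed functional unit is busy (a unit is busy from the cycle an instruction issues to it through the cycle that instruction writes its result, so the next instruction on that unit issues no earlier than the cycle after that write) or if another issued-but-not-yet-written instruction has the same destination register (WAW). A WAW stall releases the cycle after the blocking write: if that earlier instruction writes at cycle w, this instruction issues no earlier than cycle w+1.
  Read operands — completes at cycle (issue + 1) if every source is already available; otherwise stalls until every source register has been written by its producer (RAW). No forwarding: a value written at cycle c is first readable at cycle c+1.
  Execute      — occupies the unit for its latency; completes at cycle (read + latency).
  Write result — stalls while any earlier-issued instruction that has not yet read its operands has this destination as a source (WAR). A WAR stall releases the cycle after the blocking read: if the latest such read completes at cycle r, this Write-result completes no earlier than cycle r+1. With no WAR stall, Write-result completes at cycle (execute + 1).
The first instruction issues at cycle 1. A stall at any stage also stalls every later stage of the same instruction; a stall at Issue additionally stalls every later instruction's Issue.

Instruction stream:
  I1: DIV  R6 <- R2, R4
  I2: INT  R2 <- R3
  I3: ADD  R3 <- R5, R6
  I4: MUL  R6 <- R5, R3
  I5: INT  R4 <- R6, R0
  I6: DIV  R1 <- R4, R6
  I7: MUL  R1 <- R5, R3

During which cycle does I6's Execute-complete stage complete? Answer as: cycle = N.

c1: I1 issues→DIV
c2: I1 reads | I2 issues→INT
c3: I2 reads | I3 issues→ADD
c4: I2 exec-done
c5: I2 writes R2
c10: I1 exec-done
c11: I1 writes R6
c12: I3 reads | I4 issues→MUL
c13: I5 issues→INT
c14: I3 exec-done | I6 issues→DIV
c15: I3 writes R3
c16: I4 reads
c20: I4 exec-done
c21: I4 writes R6
c22: I5 reads
c23: I5 exec-done
c24: I5 writes R4
c25: I6 reads
c33: I6 exec-done
c34: I6 writes R1
c35: I7 issues→MUL
c36: I7 reads
c40: I7 exec-done
c41: I7 writes R1

cycle = 33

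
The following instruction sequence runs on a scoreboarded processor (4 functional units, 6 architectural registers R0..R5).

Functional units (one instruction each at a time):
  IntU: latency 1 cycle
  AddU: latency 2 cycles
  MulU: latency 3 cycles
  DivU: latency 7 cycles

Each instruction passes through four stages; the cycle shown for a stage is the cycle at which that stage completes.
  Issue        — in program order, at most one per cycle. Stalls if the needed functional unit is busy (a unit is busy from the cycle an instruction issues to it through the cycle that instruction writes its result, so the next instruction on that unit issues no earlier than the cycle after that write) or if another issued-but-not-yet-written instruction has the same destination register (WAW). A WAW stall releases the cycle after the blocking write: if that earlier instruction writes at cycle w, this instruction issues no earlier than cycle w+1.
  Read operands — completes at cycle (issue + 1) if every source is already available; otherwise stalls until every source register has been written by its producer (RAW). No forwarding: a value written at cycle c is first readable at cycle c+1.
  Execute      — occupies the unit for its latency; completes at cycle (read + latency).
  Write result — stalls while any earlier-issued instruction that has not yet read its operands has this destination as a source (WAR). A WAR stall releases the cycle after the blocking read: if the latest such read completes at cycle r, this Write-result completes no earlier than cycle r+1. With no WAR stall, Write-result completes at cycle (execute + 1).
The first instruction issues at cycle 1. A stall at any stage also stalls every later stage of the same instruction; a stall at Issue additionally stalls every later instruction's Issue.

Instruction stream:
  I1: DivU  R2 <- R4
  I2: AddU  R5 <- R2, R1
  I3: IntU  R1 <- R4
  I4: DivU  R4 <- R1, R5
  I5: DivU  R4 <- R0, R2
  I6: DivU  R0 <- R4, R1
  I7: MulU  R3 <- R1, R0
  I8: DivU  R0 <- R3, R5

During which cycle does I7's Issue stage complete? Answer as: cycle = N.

I1: IS=1 RO=2 EX=9 WR=10
I2: IS=2 RO=11 EX=13 WR=14  [RAW R2: wait I1 write@10]
I3: IS=3 RO=4 EX=5 WR=12  [WAR R1: wait I2 read@11]
I4: IS=11 RO=15 EX=22 WR=23  [struct: DivU busy until I1 writes@10; RAW R5: wait I2 write@14]
I5: IS=24 RO=25 EX=32 WR=33  [struct: DivU busy until I4 writes@23]
I6: IS=34 RO=35 EX=42 WR=43  [struct: DivU busy until I5 writes@33]
I7: IS=35 RO=44 EX=47 WR=48  [RAW R0: wait I6 write@43]
I8: IS=44 RO=49 EX=56 WR=57  [struct: DivU busy until I6 writes@43; RAW R3: wait I7 write@48]

cycle = 35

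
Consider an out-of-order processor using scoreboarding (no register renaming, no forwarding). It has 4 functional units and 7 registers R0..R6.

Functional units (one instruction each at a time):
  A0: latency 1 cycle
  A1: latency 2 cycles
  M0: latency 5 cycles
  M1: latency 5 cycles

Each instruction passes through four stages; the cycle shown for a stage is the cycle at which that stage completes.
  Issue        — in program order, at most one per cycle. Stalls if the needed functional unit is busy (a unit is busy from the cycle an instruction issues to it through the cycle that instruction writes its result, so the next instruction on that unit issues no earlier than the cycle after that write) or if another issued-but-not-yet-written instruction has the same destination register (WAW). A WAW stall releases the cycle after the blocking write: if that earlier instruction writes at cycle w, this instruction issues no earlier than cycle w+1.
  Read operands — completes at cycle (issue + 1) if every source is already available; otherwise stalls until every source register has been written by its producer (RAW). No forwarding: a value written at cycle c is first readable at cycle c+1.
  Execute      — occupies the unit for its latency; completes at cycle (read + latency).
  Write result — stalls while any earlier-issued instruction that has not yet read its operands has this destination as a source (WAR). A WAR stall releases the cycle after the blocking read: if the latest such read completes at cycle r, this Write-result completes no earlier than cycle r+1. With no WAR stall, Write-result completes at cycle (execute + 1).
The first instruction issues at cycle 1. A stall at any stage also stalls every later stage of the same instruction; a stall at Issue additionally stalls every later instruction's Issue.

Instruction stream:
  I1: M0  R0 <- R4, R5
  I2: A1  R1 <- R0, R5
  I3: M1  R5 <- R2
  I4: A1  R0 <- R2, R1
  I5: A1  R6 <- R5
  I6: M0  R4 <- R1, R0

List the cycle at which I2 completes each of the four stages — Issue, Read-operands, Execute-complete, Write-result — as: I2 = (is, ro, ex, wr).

[1] issue I1 (M0)
[2] I1 read-ops | issue I2 (A1)
[3] issue I3 (M1)
[4] I3 read-ops
[7] I1 finished on M0
[8] I1→R0
[9] I2 read-ops | I3 finished on M1
[10] I3→R5
[11] I2 finished on A1
[12] I2→R1
[13] issue I4 (A1)
[14] I4 read-ops
[16] I4 finished on A1
[17] I4→R0
[18] issue I5 (A1)
[19] I5 read-ops | issue I6 (M0)
[20] I6 read-ops
[21] I5 finished on A1
[22] I5→R6
[25] I6 finished on M0
[26] I6→R4

I2 = (2, 9, 11, 12)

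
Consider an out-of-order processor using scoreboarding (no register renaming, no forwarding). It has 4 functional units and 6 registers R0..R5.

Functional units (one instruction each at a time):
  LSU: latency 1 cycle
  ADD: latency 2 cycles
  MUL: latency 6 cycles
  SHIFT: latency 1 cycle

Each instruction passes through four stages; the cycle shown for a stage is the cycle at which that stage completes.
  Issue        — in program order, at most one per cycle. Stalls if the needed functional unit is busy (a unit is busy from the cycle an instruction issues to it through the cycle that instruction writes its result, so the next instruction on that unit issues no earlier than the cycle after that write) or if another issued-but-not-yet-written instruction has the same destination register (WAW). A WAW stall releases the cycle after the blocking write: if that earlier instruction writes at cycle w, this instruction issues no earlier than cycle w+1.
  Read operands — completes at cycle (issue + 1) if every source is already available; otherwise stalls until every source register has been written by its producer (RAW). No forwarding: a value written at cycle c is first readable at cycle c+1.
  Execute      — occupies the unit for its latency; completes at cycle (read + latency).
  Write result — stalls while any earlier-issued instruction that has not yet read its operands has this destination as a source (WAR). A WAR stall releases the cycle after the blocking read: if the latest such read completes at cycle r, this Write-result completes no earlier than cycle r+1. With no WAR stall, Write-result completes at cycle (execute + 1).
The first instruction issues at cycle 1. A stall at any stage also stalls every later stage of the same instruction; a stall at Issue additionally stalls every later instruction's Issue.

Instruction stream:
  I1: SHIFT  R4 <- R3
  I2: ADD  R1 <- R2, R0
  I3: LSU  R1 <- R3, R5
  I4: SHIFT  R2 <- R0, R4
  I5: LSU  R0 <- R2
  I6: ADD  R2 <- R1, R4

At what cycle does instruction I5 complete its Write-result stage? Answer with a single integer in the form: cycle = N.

cycle = 14

t=1  I1 issues→SHIFT
t=2  I1 reads; I2 issues→ADD
t=3  I1 exec-done; I2 reads
t=4  I1 writes R4
t=5  I2 exec-done
t=6  I2 writes R1
t=7  I3 issues→LSU
t=8  I3 reads; I4 issues→SHIFT
t=9  I3 exec-done; I4 reads
t=10  I3 writes R1; I4 exec-done
t=11  I4 writes R2; I5 issues→LSU
t=12  I5 reads; I6 issues→ADD
t=13  I5 exec-done; I6 reads
t=14  I5 writes R0
t=15  I6 exec-done
t=16  I6 writes R2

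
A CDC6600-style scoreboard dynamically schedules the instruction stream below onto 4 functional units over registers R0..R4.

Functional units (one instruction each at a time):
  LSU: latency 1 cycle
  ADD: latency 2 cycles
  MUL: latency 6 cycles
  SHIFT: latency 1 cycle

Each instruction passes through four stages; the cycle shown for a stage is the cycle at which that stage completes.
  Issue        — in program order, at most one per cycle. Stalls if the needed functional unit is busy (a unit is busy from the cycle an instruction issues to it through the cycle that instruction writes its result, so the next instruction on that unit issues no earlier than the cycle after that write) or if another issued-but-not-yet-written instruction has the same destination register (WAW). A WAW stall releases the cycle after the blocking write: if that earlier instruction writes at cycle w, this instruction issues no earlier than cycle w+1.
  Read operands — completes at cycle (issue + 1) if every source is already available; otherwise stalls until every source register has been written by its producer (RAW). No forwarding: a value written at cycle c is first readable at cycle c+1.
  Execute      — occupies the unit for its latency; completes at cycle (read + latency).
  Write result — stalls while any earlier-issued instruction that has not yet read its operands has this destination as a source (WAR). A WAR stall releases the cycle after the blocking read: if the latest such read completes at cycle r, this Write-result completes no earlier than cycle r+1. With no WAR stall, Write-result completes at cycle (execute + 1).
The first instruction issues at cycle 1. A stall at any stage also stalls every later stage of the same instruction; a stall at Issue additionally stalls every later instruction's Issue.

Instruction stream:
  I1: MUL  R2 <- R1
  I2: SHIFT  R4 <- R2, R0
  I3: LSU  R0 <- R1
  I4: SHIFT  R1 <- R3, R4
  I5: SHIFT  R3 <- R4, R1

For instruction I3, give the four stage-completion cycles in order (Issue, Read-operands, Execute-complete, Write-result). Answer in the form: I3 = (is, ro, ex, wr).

I1: IS=1 RO=2 EX=8 WR=9
I2: IS=2 RO=10 EX=11 WR=12  [RAW R2: wait I1 write@9]
I3: IS=3 RO=4 EX=5 WR=11  [WAR R0: wait I2 read@10]
I4: IS=13 RO=14 EX=15 WR=16  [struct: SHIFT busy until I2 writes@12]
I5: IS=17 RO=18 EX=19 WR=20  [struct: SHIFT busy until I4 writes@16]

I3 = (3, 4, 5, 11)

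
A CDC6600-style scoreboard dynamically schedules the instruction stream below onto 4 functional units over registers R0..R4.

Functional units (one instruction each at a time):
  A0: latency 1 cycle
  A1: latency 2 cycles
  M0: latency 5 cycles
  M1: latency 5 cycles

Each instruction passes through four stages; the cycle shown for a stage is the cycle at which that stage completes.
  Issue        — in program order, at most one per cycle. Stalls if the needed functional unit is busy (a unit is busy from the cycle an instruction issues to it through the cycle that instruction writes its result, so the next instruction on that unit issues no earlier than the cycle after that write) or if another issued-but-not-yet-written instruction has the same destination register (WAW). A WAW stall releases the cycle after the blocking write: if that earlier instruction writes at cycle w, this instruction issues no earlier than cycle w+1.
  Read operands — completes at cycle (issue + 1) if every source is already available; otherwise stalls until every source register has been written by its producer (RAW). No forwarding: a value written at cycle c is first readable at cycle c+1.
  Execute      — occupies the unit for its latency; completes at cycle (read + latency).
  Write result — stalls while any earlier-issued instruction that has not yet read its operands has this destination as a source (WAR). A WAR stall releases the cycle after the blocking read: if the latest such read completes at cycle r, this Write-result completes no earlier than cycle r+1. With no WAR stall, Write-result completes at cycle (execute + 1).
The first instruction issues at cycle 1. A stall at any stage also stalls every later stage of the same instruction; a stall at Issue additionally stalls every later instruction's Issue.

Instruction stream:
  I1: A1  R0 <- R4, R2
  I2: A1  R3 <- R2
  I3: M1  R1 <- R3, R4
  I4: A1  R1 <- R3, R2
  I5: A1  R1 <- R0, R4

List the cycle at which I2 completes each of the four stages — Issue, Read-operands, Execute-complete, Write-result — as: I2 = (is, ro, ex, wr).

[1] I1→A1
[2] I1 RO
[4] I1 EX
[5] I1 WR R0
[6] I2→A1
[7] I2 RO; I3→M1
[9] I2 EX
[10] I2 WR R3
[11] I3 RO
[16] I3 EX
[17] I3 WR R1
[18] I4→A1
[19] I4 RO
[21] I4 EX
[22] I4 WR R1
[23] I5→A1
[24] I5 RO
[26] I5 EX
[27] I5 WR R1

I2 = (6, 7, 9, 10)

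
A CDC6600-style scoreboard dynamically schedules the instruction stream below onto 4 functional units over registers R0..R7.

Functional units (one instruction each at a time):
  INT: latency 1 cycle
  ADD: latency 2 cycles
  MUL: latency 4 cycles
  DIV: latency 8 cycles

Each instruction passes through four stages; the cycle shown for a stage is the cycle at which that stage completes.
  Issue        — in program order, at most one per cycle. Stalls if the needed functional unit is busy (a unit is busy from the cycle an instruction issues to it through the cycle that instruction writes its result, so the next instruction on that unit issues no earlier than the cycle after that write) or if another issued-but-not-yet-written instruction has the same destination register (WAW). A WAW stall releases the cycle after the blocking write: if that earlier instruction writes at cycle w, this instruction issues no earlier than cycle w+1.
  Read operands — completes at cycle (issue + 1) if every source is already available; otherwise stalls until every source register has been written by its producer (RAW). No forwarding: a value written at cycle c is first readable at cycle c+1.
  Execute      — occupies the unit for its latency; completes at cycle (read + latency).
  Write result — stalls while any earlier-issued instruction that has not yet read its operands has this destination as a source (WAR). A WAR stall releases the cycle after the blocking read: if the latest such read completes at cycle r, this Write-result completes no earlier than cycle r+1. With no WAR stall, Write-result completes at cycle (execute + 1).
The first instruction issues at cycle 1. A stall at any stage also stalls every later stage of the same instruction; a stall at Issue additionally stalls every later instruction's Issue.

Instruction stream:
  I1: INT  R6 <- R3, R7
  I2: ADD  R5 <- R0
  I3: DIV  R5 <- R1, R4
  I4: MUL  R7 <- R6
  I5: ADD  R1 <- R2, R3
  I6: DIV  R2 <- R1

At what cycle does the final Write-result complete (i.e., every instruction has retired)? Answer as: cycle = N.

I1 -> (1, 2, 3, 4)
I2 -> (2, 3, 5, 6)
I3 -> (7, 8, 16, 17)  // WAW R5: wait I2 write@6
I4 -> (8, 9, 13, 14)
I5 -> (9, 10, 12, 13)
I6 -> (18, 19, 27, 28)  // struct: DIV busy until I3 writes@17

cycle = 28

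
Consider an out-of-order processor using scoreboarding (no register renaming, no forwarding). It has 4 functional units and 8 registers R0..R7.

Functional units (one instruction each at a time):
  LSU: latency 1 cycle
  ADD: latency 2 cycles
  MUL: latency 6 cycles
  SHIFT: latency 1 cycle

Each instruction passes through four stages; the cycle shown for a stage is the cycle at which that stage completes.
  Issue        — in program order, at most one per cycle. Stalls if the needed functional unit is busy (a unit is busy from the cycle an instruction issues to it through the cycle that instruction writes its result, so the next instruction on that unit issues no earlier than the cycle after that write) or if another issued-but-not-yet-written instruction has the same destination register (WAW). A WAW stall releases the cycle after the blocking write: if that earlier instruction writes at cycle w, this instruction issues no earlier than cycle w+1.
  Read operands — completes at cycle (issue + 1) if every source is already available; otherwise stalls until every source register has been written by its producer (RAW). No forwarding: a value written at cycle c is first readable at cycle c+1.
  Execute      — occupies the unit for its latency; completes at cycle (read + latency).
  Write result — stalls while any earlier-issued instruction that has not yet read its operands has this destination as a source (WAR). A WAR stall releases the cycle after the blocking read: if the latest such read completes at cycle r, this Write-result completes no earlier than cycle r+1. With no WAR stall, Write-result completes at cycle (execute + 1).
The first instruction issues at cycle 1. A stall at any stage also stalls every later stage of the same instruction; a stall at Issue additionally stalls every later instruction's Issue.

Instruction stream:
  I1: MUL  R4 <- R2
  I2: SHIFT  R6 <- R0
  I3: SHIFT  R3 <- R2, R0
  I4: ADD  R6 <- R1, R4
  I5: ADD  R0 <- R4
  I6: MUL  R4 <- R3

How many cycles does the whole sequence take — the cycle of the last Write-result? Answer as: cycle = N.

I1  is:1  ro:2  ex:8  wr:9
I2  is:2  ro:3  ex:4  wr:5
I3  is:6  ro:7  ex:8  wr:9  — struct: SHIFT busy until I2 writes@5
I4  is:7  ro:10  ex:12  wr:13  — RAW R4: wait I1 write@9
I5  is:14  ro:15  ex:17  wr:18  — struct: ADD busy until I4 writes@13
I6  is:15  ro:16  ex:22  wr:23

cycle = 23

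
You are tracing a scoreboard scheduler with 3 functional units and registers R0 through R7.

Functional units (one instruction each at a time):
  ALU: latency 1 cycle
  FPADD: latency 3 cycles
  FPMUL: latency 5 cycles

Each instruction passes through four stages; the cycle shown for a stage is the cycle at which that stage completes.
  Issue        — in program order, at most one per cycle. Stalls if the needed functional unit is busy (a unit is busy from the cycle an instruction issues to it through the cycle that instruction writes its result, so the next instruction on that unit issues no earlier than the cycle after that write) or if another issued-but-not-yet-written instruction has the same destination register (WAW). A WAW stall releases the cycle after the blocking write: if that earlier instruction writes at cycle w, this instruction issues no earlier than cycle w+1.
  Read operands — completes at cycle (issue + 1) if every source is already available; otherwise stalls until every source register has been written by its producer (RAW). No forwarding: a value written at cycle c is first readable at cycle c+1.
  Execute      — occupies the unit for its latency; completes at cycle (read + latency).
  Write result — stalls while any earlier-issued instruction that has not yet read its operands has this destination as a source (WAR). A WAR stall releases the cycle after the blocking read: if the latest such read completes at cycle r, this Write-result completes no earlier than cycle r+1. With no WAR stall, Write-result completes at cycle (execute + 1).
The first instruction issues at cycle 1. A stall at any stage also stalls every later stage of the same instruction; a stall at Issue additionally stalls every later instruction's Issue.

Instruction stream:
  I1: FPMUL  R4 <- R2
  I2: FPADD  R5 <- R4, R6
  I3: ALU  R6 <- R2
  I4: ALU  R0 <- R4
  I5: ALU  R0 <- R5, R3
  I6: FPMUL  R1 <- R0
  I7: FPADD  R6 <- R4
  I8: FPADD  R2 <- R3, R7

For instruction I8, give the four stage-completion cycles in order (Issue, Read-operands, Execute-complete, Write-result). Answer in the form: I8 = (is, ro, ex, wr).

I8 = (23, 24, 27, 28)

t=1  issue I1 (FPMUL)
t=2  I1 read-ops | issue I2 (FPADD)
t=3  issue I3 (ALU)
t=4  I3 read-ops
t=5  I3 finished on ALU
t=7  I1 finished on FPMUL
t=8  I1→R4
t=9  I2 read-ops
t=10  I3→R6
t=11  issue I4 (ALU)
t=12  I2 finished on FPADD | I4 read-ops
t=13  I2→R5 | I4 finished on ALU
t=14  I4→R0
t=15  issue I5 (ALU)
t=16  I5 read-ops | issue I6 (FPMUL)
t=17  I5 finished on ALU | issue I7 (FPADD)
t=18  I5→R0 | I7 read-ops
t=19  I6 read-ops
t=21  I7 finished on FPADD
t=22  I7→R6
t=23  issue I8 (FPADD)
t=24  I6 finished on FPMUL | I8 read-ops
t=25  I6→R1
t=27  I8 finished on FPADD
t=28  I8→R2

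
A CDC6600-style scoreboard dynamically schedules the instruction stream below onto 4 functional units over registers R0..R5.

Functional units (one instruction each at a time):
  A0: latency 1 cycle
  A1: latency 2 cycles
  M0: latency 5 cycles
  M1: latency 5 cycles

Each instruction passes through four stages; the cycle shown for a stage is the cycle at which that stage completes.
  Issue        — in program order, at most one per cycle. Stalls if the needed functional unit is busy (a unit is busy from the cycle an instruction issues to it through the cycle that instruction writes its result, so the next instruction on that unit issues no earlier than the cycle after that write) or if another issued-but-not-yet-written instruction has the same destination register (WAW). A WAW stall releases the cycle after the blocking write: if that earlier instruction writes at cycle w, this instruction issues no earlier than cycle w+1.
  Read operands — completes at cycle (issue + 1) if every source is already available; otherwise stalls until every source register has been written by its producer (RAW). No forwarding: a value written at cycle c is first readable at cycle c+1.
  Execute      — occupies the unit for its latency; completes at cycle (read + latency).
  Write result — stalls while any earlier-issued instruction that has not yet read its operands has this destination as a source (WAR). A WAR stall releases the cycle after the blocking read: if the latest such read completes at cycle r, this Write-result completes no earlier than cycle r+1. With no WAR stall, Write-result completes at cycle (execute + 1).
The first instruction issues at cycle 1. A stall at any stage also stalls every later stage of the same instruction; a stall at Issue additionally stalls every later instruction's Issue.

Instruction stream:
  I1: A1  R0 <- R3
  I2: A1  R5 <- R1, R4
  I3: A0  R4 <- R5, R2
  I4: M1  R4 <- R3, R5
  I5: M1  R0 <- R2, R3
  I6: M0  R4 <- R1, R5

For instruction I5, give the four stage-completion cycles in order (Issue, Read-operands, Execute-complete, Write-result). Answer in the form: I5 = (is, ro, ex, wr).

I1 -> (1, 2, 4, 5)
I2 -> (6, 7, 9, 10)  // struct: A1 busy until I1 writes@5
I3 -> (7, 11, 12, 13)  // RAW R5: wait I2 write@10
I4 -> (14, 15, 20, 21)  // WAW R4: wait I3 write@13
I5 -> (22, 23, 28, 29)  // struct: M1 busy until I4 writes@21
I6 -> (23, 24, 29, 30)

I5 = (22, 23, 28, 29)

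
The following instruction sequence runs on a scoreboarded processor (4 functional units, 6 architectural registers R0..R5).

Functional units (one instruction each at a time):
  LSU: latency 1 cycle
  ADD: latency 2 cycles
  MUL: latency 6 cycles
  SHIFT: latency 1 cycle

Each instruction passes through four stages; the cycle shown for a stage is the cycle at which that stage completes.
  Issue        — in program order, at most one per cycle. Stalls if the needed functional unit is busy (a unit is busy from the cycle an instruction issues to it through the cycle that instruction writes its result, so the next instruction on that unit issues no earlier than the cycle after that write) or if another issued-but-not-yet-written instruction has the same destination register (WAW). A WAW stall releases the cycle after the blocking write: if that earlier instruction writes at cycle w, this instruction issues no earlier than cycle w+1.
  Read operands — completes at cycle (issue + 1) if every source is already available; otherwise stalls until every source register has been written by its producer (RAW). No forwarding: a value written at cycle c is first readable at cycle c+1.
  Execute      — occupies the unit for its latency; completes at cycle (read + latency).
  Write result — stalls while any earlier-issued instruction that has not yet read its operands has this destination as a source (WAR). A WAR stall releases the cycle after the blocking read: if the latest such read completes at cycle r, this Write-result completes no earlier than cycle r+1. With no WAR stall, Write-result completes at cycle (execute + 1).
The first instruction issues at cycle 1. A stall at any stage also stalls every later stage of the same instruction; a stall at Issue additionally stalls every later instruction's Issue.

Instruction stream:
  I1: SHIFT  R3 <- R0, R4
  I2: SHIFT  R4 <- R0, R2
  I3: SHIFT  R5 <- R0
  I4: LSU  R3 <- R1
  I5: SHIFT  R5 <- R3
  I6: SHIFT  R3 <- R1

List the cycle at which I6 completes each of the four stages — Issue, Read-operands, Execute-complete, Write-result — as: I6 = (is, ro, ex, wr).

I1  is:1  ro:2  ex:3  wr:4
I2  is:5  ro:6  ex:7  wr:8  — struct: SHIFT busy until I1 writes@4
I3  is:9  ro:10  ex:11  wr:12  — struct: SHIFT busy until I2 writes@8
I4  is:10  ro:11  ex:12  wr:13
I5  is:13  ro:14  ex:15  wr:16  — struct: SHIFT busy until I3 writes@12
I6  is:17  ro:18  ex:19  wr:20  — struct: SHIFT busy until I5 writes@16

I6 = (17, 18, 19, 20)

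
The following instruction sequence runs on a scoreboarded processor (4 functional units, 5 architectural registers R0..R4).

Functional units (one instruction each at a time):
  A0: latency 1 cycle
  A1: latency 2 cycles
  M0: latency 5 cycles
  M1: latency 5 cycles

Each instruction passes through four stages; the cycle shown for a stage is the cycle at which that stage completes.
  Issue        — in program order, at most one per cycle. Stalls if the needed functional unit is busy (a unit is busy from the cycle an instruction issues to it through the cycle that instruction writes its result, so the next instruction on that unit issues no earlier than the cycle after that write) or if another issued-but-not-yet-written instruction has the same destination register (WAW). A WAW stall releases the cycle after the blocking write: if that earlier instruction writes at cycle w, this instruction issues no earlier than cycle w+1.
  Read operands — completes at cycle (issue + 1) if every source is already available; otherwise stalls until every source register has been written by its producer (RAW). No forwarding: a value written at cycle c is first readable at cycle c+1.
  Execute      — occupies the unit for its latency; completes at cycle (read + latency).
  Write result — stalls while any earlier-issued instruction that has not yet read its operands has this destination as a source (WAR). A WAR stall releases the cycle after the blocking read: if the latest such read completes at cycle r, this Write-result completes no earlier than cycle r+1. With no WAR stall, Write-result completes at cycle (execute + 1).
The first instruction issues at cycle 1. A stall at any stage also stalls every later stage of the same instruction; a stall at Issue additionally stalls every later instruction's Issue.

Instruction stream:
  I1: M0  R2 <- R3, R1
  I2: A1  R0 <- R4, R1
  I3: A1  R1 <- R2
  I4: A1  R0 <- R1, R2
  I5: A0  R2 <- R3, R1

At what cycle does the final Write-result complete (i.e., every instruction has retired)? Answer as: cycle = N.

cycle 1: I1 issues→M0
cycle 2: I1 reads | I2 issues→A1
cycle 3: I2 reads
cycle 5: I2 exec-done
cycle 6: I2 writes R0
cycle 7: I1 exec-done | I3 issues→A1
cycle 8: I1 writes R2
cycle 9: I3 reads
cycle 11: I3 exec-done
cycle 12: I3 writes R1
cycle 13: I4 issues→A1
cycle 14: I4 reads | I5 issues→A0
cycle 15: I5 reads
cycle 16: I4 exec-done | I5 exec-done
cycle 17: I4 writes R0 | I5 writes R2

cycle = 17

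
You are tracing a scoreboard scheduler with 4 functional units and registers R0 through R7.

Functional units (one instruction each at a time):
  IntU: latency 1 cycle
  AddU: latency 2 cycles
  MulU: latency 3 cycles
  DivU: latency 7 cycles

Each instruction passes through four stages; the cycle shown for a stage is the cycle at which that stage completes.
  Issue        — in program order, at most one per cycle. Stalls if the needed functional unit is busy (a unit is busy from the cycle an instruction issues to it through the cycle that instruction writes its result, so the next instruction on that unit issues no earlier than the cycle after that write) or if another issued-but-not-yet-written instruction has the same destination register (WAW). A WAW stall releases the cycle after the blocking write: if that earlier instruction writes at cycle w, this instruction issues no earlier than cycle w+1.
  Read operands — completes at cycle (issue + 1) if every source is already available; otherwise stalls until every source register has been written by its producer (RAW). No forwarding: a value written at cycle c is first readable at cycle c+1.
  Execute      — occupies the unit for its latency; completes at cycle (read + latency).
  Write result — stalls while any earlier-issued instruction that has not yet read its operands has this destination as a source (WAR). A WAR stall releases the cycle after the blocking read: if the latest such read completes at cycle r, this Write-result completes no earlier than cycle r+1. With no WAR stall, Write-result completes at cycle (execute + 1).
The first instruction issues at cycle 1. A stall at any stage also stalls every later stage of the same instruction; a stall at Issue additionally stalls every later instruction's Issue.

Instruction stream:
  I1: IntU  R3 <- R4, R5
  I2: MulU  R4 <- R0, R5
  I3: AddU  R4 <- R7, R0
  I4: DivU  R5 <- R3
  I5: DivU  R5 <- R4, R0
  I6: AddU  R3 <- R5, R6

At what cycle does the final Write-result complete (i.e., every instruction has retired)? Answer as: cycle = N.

cycle = 32

c1: I1 dispatched to IntU
c2: I1 operands ready · I2 dispatched to MulU
c3: I1 complete · I2 operands ready
c4: R3←I1
c6: I2 complete
c7: R4←I2
c8: I3 dispatched to AddU
c9: I3 operands ready · I4 dispatched to DivU
c10: I4 operands ready
c11: I3 complete
c12: R4←I3
c17: I4 complete
c18: R5←I4
c19: I5 dispatched to DivU
c20: I5 operands ready · I6 dispatched to AddU
c27: I5 complete
c28: R5←I5
c29: I6 operands ready
c31: I6 complete
c32: R3←I6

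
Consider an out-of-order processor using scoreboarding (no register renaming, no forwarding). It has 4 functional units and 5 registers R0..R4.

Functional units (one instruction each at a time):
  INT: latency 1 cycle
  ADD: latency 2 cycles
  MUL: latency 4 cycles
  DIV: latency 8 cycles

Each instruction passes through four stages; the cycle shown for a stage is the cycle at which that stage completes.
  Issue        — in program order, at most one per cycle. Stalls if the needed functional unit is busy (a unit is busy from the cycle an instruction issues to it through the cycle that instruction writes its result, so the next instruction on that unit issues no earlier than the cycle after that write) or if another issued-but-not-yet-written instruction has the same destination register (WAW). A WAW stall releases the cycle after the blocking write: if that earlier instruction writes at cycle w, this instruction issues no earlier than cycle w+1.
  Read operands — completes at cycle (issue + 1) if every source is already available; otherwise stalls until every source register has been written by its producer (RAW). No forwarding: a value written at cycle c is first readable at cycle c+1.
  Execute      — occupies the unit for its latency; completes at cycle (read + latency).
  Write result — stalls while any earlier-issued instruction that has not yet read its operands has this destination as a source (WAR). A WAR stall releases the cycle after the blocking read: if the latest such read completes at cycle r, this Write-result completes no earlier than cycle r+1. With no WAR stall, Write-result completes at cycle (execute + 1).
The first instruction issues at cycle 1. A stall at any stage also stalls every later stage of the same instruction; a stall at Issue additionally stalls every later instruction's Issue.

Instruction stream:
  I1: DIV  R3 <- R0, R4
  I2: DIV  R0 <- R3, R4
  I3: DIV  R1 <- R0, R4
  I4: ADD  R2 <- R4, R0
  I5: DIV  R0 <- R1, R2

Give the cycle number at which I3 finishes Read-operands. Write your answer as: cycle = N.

cycle = 24

[1] I1 issues→DIV
[2] I1 reads
[10] I1 exec-done
[11] I1 writes R3
[12] I2 issues→DIV
[13] I2 reads
[21] I2 exec-done
[22] I2 writes R0
[23] I3 issues→DIV
[24] I3 reads, I4 issues→ADD
[25] I4 reads
[27] I4 exec-done
[28] I4 writes R2
[32] I3 exec-done
[33] I3 writes R1
[34] I5 issues→DIV
[35] I5 reads
[43] I5 exec-done
[44] I5 writes R0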